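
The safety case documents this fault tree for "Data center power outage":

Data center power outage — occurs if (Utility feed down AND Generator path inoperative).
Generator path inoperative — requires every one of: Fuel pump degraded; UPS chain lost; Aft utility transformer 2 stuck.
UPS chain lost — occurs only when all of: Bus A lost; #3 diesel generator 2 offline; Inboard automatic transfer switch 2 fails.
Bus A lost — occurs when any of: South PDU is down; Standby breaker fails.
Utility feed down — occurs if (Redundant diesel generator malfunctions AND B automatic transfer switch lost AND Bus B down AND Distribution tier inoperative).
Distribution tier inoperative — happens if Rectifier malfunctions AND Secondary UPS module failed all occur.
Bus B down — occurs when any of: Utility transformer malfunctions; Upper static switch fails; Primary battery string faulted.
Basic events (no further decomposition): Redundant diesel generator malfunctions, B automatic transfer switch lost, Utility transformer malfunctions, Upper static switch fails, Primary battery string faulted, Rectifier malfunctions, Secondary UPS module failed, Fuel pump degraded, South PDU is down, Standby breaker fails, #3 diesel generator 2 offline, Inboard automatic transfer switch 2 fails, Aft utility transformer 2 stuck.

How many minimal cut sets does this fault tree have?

Bus B down [OR]: union of children's cut sets → 3 cut set(s).
Distribution tier inoperative [AND]: one cut set from each child combined → 1 × 1 = 1 cut set(s).
Utility feed down [AND]: one cut set from each child combined → 1 × 1 × 3 × 1 = 3 cut set(s).
Bus A lost [OR]: union of children's cut sets → 2 cut set(s).
UPS chain lost [AND]: one cut set from each child combined → 2 × 1 × 1 = 2 cut set(s).
Generator path inoperative [AND]: one cut set from each child combined → 1 × 2 × 1 = 2 cut set(s).
Data center power outage [AND]: one cut set from each child combined → 3 × 2 = 6 cut set(s).
Minimal cut sets: {#3 diesel generator 2 offline, Aft utility transformer 2 stuck, B automatic transfer switch lost, Fuel pump degraded, Inboard automatic transfer switch 2 fails, Rectifier malfunctions, Redundant diesel generator malfunctions, Secondary UPS module failed, South PDU is down, Utility transformer malfunctions}; {#3 diesel generator 2 offline, Aft utility transformer 2 stuck, B automatic transfer switch lost, Fuel pump degraded, Inboard automatic transfer switch 2 fails, Rectifier malfunctions, Redundant diesel generator malfunctions, Secondary UPS module failed, Standby breaker fails, Utility transformer malfunctions}; {#3 diesel generator 2 offline, Aft utility transformer 2 stuck, B automatic transfer switch lost, Fuel pump degraded, Inboard automatic transfer switch 2 fails, Rectifier malfunctions, Redundant diesel generator malfunctions, Secondary UPS module failed, South PDU is down, Upper static switch fails}; {#3 diesel generator 2 offline, Aft utility transformer 2 stuck, B automatic transfer switch lost, Fuel pump degraded, Inboard automatic transfer switch 2 fails, Rectifier malfunctions, Redundant diesel generator malfunctions, Secondary UPS module failed, Standby breaker fails, Upper static switch fails}; {#3 diesel generator 2 offline, Aft utility transformer 2 stuck, B automatic transfer switch lost, Fuel pump degraded, Inboard automatic transfer switch 2 fails, Primary battery string faulted, Rectifier malfunctions, Redundant diesel generator malfunctions, Secondary UPS module failed, South PDU is down}; {#3 diesel generator 2 offline, Aft utility transformer 2 stuck, B automatic transfer switch lost, Fuel pump degraded, Inboard automatic transfer switch 2 fails, Primary battery string faulted, Rectifier malfunctions, Redundant diesel generator malfunctions, Secondary UPS module failed, Standby breaker fails}.

6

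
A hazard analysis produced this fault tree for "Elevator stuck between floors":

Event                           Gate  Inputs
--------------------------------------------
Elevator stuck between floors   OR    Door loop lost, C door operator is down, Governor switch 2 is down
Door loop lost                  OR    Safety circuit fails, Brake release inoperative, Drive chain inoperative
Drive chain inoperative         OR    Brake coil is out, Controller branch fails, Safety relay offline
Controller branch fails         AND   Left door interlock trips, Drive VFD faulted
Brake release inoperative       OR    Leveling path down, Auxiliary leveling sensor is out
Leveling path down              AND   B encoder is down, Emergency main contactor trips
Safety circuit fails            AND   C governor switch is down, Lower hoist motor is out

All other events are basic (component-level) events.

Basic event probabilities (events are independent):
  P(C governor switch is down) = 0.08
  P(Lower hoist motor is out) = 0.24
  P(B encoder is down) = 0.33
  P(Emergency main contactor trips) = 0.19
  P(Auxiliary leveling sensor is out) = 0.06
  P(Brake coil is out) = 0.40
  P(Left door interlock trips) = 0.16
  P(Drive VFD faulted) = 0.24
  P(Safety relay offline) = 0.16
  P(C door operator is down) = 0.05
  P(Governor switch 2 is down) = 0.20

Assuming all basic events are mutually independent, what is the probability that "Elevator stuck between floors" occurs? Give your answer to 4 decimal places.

0.6817

P(Safety circuit fails) [AND] = 0.08 × 0.24 = 0.019200
P(Leveling path down) [AND] = 0.33 × 0.19 = 0.062700
P(Brake release inoperative) [OR] = 1 − (1−0.062700) × (1−0.06) = 0.118938
P(Controller branch fails) [AND] = 0.16 × 0.24 = 0.038400
P(Drive chain inoperative) [OR] = 1 − (1−0.40) × (1−0.038400) × (1−0.16) = 0.515354
P(Door loop lost) [OR] = 1 − (1−0.019200) × (1−0.118938) × (1−0.515354) = 0.581195
P(Elevator stuck between floors) [OR] = 1 − (1−0.581195) × (1−0.05) × (1−0.20) = 0.681708
Rounded to 4 decimal places: P(Elevator stuck between floors) ≈ 0.6817.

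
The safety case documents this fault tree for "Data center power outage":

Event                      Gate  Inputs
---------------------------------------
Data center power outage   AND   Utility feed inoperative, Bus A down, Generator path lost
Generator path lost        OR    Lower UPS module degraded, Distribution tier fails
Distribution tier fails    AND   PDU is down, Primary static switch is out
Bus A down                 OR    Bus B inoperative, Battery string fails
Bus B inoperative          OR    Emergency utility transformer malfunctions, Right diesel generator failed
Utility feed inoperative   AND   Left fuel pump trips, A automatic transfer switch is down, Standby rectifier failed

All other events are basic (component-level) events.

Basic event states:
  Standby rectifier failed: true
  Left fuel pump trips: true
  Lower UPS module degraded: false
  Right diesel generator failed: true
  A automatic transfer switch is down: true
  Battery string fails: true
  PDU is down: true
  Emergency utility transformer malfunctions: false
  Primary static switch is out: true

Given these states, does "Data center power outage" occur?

Utility feed inoperative [AND]: Left fuel pump trips=occurs, A automatic transfer switch is down=occurs, Standby rectifier failed=occurs → all inputs occur → occurs.
Bus B inoperative [OR]: Emergency utility transformer malfunctions=not, Right diesel generator failed=occurs → at least one input occurs → occurs.
Bus A down [OR]: Bus B inoperative=occurs, Battery string fails=occurs → at least one input occurs → occurs.
Distribution tier fails [AND]: PDU is down=occurs, Primary static switch is out=occurs → all inputs occur → occurs.
Generator path lost [OR]: Lower UPS module degraded=not, Distribution tier fails=occurs → at least one input occurs → occurs.
Data center power outage [AND]: Utility feed inoperative=occurs, Bus A down=occurs, Generator path lost=occurs → all inputs occur → occurs.

Yes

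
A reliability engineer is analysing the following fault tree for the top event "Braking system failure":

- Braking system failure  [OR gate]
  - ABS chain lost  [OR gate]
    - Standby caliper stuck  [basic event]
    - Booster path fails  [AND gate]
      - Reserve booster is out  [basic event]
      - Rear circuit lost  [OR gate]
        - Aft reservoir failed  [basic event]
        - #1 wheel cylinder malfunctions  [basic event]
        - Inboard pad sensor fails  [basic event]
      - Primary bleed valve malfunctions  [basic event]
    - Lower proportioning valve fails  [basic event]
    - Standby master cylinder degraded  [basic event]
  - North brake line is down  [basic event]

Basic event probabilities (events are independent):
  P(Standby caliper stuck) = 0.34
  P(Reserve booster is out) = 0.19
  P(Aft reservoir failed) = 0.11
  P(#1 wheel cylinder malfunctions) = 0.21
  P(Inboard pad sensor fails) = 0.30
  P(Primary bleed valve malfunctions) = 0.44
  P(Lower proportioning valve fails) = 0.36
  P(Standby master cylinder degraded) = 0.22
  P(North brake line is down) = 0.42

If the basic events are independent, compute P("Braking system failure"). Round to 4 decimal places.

0.8170

P(Rear circuit lost) [OR] = 1 − (1−0.11) × (1−0.21) × (1−0.30) = 0.507830
P(Booster path fails) [AND] = 0.19 × 0.507830 × 0.44 = 0.042455
P(ABS chain lost) [OR] = 1 − (1−0.34) × (1−0.042455) × (1−0.36) × (1−0.22) = 0.684516
P(Braking system failure) [OR] = 1 − (1−0.684516) × (1−0.42) = 0.817019
Rounded to 4 decimal places: P(Braking system failure) ≈ 0.8170.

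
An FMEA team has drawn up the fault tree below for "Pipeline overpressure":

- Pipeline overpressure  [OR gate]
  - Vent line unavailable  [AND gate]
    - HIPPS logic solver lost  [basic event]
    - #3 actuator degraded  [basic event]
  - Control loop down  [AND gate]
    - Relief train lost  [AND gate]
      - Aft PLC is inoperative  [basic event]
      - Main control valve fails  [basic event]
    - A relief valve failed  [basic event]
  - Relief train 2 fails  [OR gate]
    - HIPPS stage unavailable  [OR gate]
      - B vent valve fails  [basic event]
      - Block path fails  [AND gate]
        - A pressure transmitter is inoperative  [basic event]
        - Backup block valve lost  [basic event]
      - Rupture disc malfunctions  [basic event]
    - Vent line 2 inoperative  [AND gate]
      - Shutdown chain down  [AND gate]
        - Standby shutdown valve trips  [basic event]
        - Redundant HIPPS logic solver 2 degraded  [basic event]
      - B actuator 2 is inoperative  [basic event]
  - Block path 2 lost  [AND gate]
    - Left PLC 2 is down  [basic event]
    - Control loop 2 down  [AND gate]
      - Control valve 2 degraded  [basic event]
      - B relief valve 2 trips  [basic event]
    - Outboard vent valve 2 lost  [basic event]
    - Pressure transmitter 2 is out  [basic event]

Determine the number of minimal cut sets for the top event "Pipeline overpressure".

7

Vent line unavailable [AND]: one cut set from each child combined → 1 × 1 = 1 cut set(s).
Relief train lost [AND]: one cut set from each child combined → 1 × 1 = 1 cut set(s).
Control loop down [AND]: one cut set from each child combined → 1 × 1 = 1 cut set(s).
Block path fails [AND]: one cut set from each child combined → 1 × 1 = 1 cut set(s).
HIPPS stage unavailable [OR]: union of children's cut sets → 3 cut set(s).
Shutdown chain down [AND]: one cut set from each child combined → 1 × 1 = 1 cut set(s).
Vent line 2 inoperative [AND]: one cut set from each child combined → 1 × 1 = 1 cut set(s).
Relief train 2 fails [OR]: union of children's cut sets → 4 cut set(s).
Control loop 2 down [AND]: one cut set from each child combined → 1 × 1 = 1 cut set(s).
Block path 2 lost [AND]: one cut set from each child combined → 1 × 1 × 1 × 1 = 1 cut set(s).
Pipeline overpressure [OR]: union of children's cut sets → 7 cut set(s).
Minimal cut sets: {#3 actuator degraded, HIPPS logic solver lost}; {A relief valve failed, Aft PLC is inoperative, Main control valve fails}; {B vent valve fails}; {A pressure transmitter is inoperative, Backup block valve lost}; {Rupture disc malfunctions}; {B actuator 2 is inoperative, Redundant HIPPS logic solver 2 degraded, Standby shutdown valve trips}; {B relief valve 2 trips, Control valve 2 degraded, Left PLC 2 is down, Outboard vent valve 2 lost, Pressure transmitter 2 is out}.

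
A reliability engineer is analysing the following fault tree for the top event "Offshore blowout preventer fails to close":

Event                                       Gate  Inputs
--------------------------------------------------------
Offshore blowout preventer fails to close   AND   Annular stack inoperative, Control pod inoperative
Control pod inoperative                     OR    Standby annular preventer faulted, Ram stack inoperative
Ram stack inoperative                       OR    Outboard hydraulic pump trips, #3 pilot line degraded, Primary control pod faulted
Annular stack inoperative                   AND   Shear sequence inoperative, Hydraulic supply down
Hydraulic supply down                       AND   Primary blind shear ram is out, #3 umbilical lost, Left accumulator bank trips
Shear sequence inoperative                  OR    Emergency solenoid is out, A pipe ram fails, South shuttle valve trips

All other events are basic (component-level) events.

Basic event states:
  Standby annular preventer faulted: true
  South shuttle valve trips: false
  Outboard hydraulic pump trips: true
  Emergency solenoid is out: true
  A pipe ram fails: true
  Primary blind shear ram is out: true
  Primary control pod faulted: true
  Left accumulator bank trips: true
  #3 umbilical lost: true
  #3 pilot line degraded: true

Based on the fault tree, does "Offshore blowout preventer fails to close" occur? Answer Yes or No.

Shear sequence inoperative [OR]: Emergency solenoid is out=occurs, A pipe ram fails=occurs, South shuttle valve trips=not → at least one input occurs → occurs.
Hydraulic supply down [AND]: Primary blind shear ram is out=occurs, #3 umbilical lost=occurs, Left accumulator bank trips=occurs → all inputs occur → occurs.
Annular stack inoperative [AND]: Shear sequence inoperative=occurs, Hydraulic supply down=occurs → all inputs occur → occurs.
Ram stack inoperative [OR]: Outboard hydraulic pump trips=occurs, #3 pilot line degraded=occurs, Primary control pod faulted=occurs → at least one input occurs → occurs.
Control pod inoperative [OR]: Standby annular preventer faulted=occurs, Ram stack inoperative=occurs → at least one input occurs → occurs.
Offshore blowout preventer fails to close [AND]: Annular stack inoperative=occurs, Control pod inoperative=occurs → all inputs occur → occurs.

Yes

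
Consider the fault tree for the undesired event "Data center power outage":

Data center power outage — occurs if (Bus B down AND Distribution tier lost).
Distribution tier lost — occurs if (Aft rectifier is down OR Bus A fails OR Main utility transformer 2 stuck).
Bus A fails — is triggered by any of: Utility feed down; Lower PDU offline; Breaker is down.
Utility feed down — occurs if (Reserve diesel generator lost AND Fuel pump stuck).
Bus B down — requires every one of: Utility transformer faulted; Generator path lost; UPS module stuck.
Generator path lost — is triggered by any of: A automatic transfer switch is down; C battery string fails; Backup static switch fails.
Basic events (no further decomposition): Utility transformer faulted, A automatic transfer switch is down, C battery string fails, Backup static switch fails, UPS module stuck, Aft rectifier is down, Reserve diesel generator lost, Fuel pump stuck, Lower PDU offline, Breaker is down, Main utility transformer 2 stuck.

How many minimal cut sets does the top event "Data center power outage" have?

15

Generator path lost [OR]: union of children's cut sets → 3 cut set(s).
Bus B down [AND]: one cut set from each child combined → 1 × 3 × 1 = 3 cut set(s).
Utility feed down [AND]: one cut set from each child combined → 1 × 1 = 1 cut set(s).
Bus A fails [OR]: union of children's cut sets → 3 cut set(s).
Distribution tier lost [OR]: union of children's cut sets → 5 cut set(s).
Data center power outage [AND]: one cut set from each child combined → 3 × 5 = 15 cut set(s).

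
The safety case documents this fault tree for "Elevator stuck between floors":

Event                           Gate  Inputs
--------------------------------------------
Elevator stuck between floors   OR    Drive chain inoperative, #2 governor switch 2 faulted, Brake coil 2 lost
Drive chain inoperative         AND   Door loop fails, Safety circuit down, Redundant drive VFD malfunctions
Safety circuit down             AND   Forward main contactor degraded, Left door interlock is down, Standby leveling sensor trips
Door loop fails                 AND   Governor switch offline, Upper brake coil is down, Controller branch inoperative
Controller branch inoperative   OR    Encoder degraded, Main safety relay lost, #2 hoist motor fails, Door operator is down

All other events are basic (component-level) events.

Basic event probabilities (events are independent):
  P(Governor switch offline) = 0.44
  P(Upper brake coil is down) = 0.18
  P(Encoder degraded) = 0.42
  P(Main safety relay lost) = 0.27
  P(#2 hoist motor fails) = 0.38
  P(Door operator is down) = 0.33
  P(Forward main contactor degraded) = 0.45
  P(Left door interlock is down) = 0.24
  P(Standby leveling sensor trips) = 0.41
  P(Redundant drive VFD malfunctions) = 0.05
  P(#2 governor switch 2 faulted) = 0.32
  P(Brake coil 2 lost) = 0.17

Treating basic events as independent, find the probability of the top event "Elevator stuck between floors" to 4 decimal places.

0.4357

P(Controller branch inoperative) [OR] = 1 − (1−0.42) × (1−0.27) × (1−0.38) × (1−0.33) = 0.824120
P(Door loop fails) [AND] = 0.44 × 0.18 × 0.824120 = 0.065270
P(Safety circuit down) [AND] = 0.45 × 0.24 × 0.41 = 0.044280
P(Drive chain inoperative) [AND] = 0.065270 × 0.044280 × 0.05 = 0.000145
P(Elevator stuck between floors) [OR] = 1 − (1−0.000145) × (1−0.32) × (1−0.17) = 0.435682
Rounded to 4 decimal places: P(Elevator stuck between floors) ≈ 0.4357.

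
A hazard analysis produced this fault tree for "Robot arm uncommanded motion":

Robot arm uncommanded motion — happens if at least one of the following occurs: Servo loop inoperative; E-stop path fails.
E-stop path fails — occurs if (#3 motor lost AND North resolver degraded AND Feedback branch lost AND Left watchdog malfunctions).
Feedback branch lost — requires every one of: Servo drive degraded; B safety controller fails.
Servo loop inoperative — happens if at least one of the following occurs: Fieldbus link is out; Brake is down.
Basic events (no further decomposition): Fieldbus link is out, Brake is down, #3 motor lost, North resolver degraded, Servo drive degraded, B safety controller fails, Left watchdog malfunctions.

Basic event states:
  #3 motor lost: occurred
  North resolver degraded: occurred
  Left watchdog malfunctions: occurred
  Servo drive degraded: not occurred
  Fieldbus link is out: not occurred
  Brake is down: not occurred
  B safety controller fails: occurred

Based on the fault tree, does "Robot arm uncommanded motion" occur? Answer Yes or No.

No

Servo loop inoperative [OR]: Fieldbus link is out=not, Brake is down=not → no input occurs → does not occur.
Feedback branch lost [AND]: Servo drive degraded=not, B safety controller fails=occurs → not all inputs occur → does not occur.
E-stop path fails [AND]: #3 motor lost=occurs, North resolver degraded=occurs, Feedback branch lost=not, Left watchdog malfunctions=occurs → not all inputs occur → does not occur.
Robot arm uncommanded motion [OR]: Servo loop inoperative=not, E-stop path fails=not → no input occurs → does not occur.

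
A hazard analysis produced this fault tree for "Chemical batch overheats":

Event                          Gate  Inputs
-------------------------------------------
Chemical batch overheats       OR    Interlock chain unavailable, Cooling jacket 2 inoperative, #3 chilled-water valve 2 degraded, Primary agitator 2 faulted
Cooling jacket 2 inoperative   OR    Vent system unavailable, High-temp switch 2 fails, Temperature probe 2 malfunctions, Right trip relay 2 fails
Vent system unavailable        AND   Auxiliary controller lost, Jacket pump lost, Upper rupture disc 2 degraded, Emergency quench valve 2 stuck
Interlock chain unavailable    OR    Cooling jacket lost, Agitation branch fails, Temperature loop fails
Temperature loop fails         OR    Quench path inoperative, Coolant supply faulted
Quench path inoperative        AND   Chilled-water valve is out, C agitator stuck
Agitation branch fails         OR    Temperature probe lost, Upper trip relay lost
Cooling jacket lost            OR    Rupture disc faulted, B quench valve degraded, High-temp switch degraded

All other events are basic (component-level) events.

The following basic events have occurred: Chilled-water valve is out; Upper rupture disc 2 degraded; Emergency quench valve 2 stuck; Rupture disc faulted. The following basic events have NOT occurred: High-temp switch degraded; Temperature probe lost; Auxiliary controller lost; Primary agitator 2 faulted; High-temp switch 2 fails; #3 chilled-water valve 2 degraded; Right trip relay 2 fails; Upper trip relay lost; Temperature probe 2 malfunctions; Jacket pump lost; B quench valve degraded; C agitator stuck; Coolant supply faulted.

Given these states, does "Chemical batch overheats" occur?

Yes

Cooling jacket lost [OR]: Rupture disc faulted=occurs, B quench valve degraded=not, High-temp switch degraded=not → at least one input occurs → occurs.
Agitation branch fails [OR]: Temperature probe lost=not, Upper trip relay lost=not → no input occurs → does not occur.
Quench path inoperative [AND]: Chilled-water valve is out=occurs, C agitator stuck=not → not all inputs occur → does not occur.
Temperature loop fails [OR]: Quench path inoperative=not, Coolant supply faulted=not → no input occurs → does not occur.
Interlock chain unavailable [OR]: Cooling jacket lost=occurs, Agitation branch fails=not, Temperature loop fails=not → at least one input occurs → occurs.
Vent system unavailable [AND]: Auxiliary controller lost=not, Jacket pump lost=not, Upper rupture disc 2 degraded=occurs, Emergency quench valve 2 stuck=occurs → not all inputs occur → does not occur.
Cooling jacket 2 inoperative [OR]: Vent system unavailable=not, High-temp switch 2 fails=not, Temperature probe 2 malfunctions=not, Right trip relay 2 fails=not → no input occurs → does not occur.
Chemical batch overheats [OR]: Interlock chain unavailable=occurs, Cooling jacket 2 inoperative=not, #3 chilled-water valve 2 degraded=not, Primary agitator 2 faulted=not → at least one input occurs → occurs.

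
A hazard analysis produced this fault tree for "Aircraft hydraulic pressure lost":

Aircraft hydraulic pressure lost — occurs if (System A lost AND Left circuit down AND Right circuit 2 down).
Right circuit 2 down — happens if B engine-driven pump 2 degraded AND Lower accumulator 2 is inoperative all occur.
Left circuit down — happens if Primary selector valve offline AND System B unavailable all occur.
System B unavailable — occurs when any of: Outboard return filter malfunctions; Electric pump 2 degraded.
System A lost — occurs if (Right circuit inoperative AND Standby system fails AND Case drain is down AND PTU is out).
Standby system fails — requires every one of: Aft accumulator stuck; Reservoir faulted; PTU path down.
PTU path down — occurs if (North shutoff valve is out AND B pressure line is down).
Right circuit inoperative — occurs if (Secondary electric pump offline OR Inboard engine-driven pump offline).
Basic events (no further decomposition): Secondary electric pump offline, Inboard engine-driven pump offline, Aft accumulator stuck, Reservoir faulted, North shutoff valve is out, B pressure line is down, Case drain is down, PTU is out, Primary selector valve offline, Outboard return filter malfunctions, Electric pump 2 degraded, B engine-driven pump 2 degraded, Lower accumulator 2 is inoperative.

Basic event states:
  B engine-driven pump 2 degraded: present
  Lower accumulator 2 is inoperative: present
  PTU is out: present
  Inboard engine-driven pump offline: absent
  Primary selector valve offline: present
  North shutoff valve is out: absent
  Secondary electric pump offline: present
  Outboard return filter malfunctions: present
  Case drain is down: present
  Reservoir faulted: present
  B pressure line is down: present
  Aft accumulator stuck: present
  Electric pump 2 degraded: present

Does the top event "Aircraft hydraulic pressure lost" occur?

Right circuit inoperative [OR]: Secondary electric pump offline=occurs, Inboard engine-driven pump offline=not → at least one input occurs → occurs.
PTU path down [AND]: North shutoff valve is out=not, B pressure line is down=occurs → not all inputs occur → does not occur.
Standby system fails [AND]: Aft accumulator stuck=occurs, Reservoir faulted=occurs, PTU path down=not → not all inputs occur → does not occur.
System A lost [AND]: Right circuit inoperative=occurs, Standby system fails=not, Case drain is down=occurs, PTU is out=occurs → not all inputs occur → does not occur.
System B unavailable [OR]: Outboard return filter malfunctions=occurs, Electric pump 2 degraded=occurs → at least one input occurs → occurs.
Left circuit down [AND]: Primary selector valve offline=occurs, System B unavailable=occurs → all inputs occur → occurs.
Right circuit 2 down [AND]: B engine-driven pump 2 degraded=occurs, Lower accumulator 2 is inoperative=occurs → all inputs occur → occurs.
Aircraft hydraulic pressure lost [AND]: System A lost=not, Left circuit down=occurs, Right circuit 2 down=occurs → not all inputs occur → does not occur.

No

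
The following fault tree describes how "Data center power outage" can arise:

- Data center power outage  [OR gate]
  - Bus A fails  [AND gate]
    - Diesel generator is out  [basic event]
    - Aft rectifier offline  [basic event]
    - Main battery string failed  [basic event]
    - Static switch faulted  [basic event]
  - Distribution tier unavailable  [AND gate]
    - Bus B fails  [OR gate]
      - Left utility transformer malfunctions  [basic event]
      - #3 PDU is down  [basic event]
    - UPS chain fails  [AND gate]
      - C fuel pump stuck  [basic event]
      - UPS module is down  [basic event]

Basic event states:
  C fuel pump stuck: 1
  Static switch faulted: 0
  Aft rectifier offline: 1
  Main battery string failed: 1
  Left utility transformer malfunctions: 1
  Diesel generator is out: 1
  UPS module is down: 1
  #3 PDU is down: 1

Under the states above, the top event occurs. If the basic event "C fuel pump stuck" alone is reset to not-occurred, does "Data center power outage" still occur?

No

Counterfactual: set "C fuel pump stuck" to not occurred.
Bus A fails [AND]: Diesel generator is out=occurs, Aft rectifier offline=occurs, Main battery string failed=occurs, Static switch faulted=not → not all inputs occur → does not occur.
Bus B fails [OR]: Left utility transformer malfunctions=occurs, #3 PDU is down=occurs → at least one input occurs → occurs.
UPS chain fails [AND]: C fuel pump stuck=not, UPS module is down=occurs → not all inputs occur → does not occur.
Distribution tier unavailable [AND]: Bus B fails=occurs, UPS chain fails=not → not all inputs occur → does not occur.
Data center power outage [OR]: Bus A fails=not, Distribution tier unavailable=not → no input occurs → does not occur.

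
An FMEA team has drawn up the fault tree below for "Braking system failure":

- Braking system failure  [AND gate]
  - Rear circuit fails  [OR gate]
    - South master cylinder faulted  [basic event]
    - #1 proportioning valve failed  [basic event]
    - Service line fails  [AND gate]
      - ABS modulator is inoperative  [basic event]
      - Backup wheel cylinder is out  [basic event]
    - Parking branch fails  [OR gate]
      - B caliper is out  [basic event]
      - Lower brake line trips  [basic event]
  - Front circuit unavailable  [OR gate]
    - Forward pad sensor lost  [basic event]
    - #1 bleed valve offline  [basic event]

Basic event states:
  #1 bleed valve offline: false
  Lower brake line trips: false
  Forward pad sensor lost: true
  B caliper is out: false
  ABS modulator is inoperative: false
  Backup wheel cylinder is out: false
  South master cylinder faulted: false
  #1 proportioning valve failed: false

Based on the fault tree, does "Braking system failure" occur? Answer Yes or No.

No

Service line fails [AND]: ABS modulator is inoperative=not, Backup wheel cylinder is out=not → not all inputs occur → does not occur.
Parking branch fails [OR]: B caliper is out=not, Lower brake line trips=not → no input occurs → does not occur.
Rear circuit fails [OR]: South master cylinder faulted=not, #1 proportioning valve failed=not, Service line fails=not, Parking branch fails=not → no input occurs → does not occur.
Front circuit unavailable [OR]: Forward pad sensor lost=occurs, #1 bleed valve offline=not → at least one input occurs → occurs.
Braking system failure [AND]: Rear circuit fails=not, Front circuit unavailable=occurs → not all inputs occur → does not occur.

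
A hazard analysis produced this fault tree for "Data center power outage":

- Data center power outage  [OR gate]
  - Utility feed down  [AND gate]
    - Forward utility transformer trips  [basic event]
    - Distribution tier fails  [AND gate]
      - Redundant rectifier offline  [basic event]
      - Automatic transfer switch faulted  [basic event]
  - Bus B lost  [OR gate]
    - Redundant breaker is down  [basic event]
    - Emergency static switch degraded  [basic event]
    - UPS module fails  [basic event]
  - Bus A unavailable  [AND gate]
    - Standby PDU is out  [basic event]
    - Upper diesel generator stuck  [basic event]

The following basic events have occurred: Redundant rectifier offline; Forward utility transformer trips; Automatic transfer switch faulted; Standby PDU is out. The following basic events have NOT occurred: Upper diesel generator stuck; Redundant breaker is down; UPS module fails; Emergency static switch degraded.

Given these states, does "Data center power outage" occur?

Yes

Distribution tier fails [AND]: Redundant rectifier offline=occurs, Automatic transfer switch faulted=occurs → all inputs occur → occurs.
Utility feed down [AND]: Forward utility transformer trips=occurs, Distribution tier fails=occurs → all inputs occur → occurs.
Bus B lost [OR]: Redundant breaker is down=not, Emergency static switch degraded=not, UPS module fails=not → no input occurs → does not occur.
Bus A unavailable [AND]: Standby PDU is out=occurs, Upper diesel generator stuck=not → not all inputs occur → does not occur.
Data center power outage [OR]: Utility feed down=occurs, Bus B lost=not, Bus A unavailable=not → at least one input occurs → occurs.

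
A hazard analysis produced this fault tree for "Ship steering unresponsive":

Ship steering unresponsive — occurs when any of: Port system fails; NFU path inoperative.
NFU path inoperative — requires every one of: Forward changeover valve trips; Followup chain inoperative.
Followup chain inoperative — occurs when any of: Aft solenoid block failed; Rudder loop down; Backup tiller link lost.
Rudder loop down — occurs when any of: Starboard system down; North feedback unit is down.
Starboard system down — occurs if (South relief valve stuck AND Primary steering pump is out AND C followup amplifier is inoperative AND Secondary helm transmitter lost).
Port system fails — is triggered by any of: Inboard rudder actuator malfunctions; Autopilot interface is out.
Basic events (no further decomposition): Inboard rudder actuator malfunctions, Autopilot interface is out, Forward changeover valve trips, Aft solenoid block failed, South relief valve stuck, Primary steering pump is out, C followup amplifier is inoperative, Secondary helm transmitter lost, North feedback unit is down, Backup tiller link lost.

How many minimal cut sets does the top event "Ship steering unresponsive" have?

Port system fails [OR]: union of children's cut sets → 2 cut set(s).
Starboard system down [AND]: one cut set from each child combined → 1 × 1 × 1 × 1 = 1 cut set(s).
Rudder loop down [OR]: union of children's cut sets → 2 cut set(s).
Followup chain inoperative [OR]: union of children's cut sets → 4 cut set(s).
NFU path inoperative [AND]: one cut set from each child combined → 1 × 4 = 4 cut set(s).
Ship steering unresponsive [OR]: union of children's cut sets → 6 cut set(s).
Minimal cut sets: {Inboard rudder actuator malfunctions}; {Autopilot interface is out}; {Aft solenoid block failed, Forward changeover valve trips}; {C followup amplifier is inoperative, Forward changeover valve trips, Primary steering pump is out, Secondary helm transmitter lost, South relief valve stuck}; {Forward changeover valve trips, North feedback unit is down}; {Backup tiller link lost, Forward changeover valve trips}.

6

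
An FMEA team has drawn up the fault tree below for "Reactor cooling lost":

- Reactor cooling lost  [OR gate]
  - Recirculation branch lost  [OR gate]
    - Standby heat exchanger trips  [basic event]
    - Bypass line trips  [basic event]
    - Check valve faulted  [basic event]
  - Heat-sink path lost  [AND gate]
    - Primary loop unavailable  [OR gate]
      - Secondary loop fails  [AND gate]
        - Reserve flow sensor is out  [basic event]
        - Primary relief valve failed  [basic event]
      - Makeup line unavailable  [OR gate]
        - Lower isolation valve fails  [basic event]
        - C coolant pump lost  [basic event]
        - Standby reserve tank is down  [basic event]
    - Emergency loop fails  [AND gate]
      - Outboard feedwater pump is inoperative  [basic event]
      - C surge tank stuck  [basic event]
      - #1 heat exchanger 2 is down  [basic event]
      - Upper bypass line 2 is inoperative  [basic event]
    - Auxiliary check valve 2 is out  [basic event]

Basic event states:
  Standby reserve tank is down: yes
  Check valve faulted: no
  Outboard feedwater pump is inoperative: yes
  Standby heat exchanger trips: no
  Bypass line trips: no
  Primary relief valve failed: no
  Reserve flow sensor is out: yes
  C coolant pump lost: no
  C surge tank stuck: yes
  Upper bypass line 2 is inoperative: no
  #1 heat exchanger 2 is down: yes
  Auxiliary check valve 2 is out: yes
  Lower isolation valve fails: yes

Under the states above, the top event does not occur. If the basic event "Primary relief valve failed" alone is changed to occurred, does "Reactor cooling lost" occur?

No

Counterfactual: set "Primary relief valve failed" to occurred.
Recirculation branch lost [OR]: Standby heat exchanger trips=not, Bypass line trips=not, Check valve faulted=not → no input occurs → does not occur.
Secondary loop fails [AND]: Reserve flow sensor is out=occurs, Primary relief valve failed=occurs → all inputs occur → occurs.
Makeup line unavailable [OR]: Lower isolation valve fails=occurs, C coolant pump lost=not, Standby reserve tank is down=occurs → at least one input occurs → occurs.
Primary loop unavailable [OR]: Secondary loop fails=occurs, Makeup line unavailable=occurs → at least one input occurs → occurs.
Emergency loop fails [AND]: Outboard feedwater pump is inoperative=occurs, C surge tank stuck=occurs, #1 heat exchanger 2 is down=occurs, Upper bypass line 2 is inoperative=not → not all inputs occur → does not occur.
Heat-sink path lost [AND]: Primary loop unavailable=occurs, Emergency loop fails=not, Auxiliary check valve 2 is out=occurs → not all inputs occur → does not occur.
Reactor cooling lost [OR]: Recirculation branch lost=not, Heat-sink path lost=not → no input occurs → does not occur.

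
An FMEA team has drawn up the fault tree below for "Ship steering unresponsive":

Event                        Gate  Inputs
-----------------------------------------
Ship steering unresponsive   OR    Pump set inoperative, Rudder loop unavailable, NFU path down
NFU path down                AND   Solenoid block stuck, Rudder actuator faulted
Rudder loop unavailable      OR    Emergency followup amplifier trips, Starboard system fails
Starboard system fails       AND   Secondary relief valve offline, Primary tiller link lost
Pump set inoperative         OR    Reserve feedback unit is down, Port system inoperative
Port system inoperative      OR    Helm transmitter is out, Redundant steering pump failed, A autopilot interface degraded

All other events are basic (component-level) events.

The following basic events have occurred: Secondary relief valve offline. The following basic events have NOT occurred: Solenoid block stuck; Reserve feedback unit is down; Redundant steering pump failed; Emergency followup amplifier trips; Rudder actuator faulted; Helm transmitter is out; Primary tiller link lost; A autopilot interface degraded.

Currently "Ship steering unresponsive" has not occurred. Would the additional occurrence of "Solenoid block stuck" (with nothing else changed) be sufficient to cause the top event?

No

Counterfactual: set "Solenoid block stuck" to occurred.
Port system inoperative [OR]: Helm transmitter is out=not, Redundant steering pump failed=not, A autopilot interface degraded=not → no input occurs → does not occur.
Pump set inoperative [OR]: Reserve feedback unit is down=not, Port system inoperative=not → no input occurs → does not occur.
Starboard system fails [AND]: Secondary relief valve offline=occurs, Primary tiller link lost=not → not all inputs occur → does not occur.
Rudder loop unavailable [OR]: Emergency followup amplifier trips=not, Starboard system fails=not → no input occurs → does not occur.
NFU path down [AND]: Solenoid block stuck=occurs, Rudder actuator faulted=not → not all inputs occur → does not occur.
Ship steering unresponsive [OR]: Pump set inoperative=not, Rudder loop unavailable=not, NFU path down=not → no input occurs → does not occur.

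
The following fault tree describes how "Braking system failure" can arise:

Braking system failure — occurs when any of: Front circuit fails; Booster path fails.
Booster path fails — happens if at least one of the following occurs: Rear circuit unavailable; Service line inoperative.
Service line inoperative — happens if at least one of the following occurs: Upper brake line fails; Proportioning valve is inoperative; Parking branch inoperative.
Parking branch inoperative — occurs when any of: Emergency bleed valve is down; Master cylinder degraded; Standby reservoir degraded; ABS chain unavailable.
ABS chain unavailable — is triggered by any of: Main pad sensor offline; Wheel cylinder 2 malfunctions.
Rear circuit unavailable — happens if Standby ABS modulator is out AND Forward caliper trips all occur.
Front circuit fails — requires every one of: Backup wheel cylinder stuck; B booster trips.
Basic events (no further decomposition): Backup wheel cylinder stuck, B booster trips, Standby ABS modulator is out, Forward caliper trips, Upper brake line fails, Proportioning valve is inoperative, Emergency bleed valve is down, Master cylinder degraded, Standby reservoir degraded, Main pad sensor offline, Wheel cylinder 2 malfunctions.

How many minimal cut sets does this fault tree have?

9

Front circuit fails [AND]: one cut set from each child combined → 1 × 1 = 1 cut set(s).
Rear circuit unavailable [AND]: one cut set from each child combined → 1 × 1 = 1 cut set(s).
ABS chain unavailable [OR]: union of children's cut sets → 2 cut set(s).
Parking branch inoperative [OR]: union of children's cut sets → 5 cut set(s).
Service line inoperative [OR]: union of children's cut sets → 7 cut set(s).
Booster path fails [OR]: union of children's cut sets → 8 cut set(s).
Braking system failure [OR]: union of children's cut sets → 9 cut set(s).
Minimal cut sets: {B booster trips, Backup wheel cylinder stuck}; {Forward caliper trips, Standby ABS modulator is out}; {Upper brake line fails}; {Proportioning valve is inoperative}; {Emergency bleed valve is down}; {Master cylinder degraded}; {Standby reservoir degraded}; {Main pad sensor offline}; {Wheel cylinder 2 malfunctions}.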